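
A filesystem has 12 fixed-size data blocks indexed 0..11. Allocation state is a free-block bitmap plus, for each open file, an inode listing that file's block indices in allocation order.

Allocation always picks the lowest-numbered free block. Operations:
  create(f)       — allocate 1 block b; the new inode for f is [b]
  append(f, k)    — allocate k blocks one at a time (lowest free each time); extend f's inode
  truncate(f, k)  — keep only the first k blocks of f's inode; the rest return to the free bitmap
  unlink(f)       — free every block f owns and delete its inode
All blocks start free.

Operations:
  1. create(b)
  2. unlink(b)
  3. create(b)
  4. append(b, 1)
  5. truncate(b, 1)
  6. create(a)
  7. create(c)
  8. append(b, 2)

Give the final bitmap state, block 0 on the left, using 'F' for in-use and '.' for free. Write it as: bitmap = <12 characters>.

bitmap = FFFFF.......

create(b): bitmap=F........... | b=[0]
unlink(b): bitmap=............ | 
create(b): bitmap=F........... | b=[0]
append(b, 1): bitmap=FF.......... | b=[0, 1]
truncate(b, 1): bitmap=F........... | b=[0]
create(a): bitmap=FF.......... | a=[1] b=[0]
create(c): bitmap=FFF......... | a=[1] b=[0] c=[2]
append(b, 2): bitmap=FFFFF....... | a=[1] b=[0, 3, 4] c=[2]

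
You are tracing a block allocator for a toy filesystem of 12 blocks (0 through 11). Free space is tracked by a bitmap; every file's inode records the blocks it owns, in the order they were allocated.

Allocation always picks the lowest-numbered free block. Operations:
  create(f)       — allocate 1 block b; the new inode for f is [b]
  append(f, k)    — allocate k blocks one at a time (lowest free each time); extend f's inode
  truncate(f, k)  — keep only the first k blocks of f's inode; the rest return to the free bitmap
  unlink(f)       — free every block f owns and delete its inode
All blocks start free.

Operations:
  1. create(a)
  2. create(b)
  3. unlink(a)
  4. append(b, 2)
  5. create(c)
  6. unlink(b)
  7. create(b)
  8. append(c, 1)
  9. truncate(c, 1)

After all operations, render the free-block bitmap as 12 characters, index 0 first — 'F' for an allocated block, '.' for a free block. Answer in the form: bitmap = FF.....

create(a): bitmap=F........... | a=[0]
create(b): bitmap=FF.......... | a=[0] b=[1]
unlink(a): bitmap=.F.......... | b=[1]
append(b, 2): bitmap=FFF......... | b=[1, 0, 2]
create(c): bitmap=FFFF........ | b=[1, 0, 2] c=[3]
unlink(b): bitmap=...F........ | c=[3]
create(b): bitmap=F..F........ | b=[0] c=[3]
append(c, 1): bitmap=FF.F........ | b=[0] c=[3, 1]
truncate(c, 1): bitmap=F..F........ | b=[0] c=[3]

bitmap = F..F........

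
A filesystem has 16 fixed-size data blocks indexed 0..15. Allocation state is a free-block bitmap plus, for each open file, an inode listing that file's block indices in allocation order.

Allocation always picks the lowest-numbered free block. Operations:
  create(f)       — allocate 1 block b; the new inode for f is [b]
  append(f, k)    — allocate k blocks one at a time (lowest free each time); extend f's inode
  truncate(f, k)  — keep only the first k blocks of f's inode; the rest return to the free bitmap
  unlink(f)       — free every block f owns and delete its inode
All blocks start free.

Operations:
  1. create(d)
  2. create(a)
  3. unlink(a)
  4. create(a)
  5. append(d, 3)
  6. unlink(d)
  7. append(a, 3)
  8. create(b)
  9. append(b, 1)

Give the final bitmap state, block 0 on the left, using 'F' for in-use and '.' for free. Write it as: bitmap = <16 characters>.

create(d): bitmap=F............... | d=[0]
create(a): bitmap=FF.............. | a=[1] d=[0]
unlink(a): bitmap=F............... | d=[0]
create(a): bitmap=FF.............. | a=[1] d=[0]
append(d, 3): bitmap=FFFFF........... | a=[1] d=[0, 2, 3, 4]
unlink(d): bitmap=.F.............. | a=[1]
append(a, 3): bitmap=FFFF............ | a=[1, 0, 2, 3]
create(b): bitmap=FFFFF........... | a=[1, 0, 2, 3] b=[4]
append(b, 1): bitmap=FFFFFF.......... | a=[1, 0, 2, 3] b=[4, 5]

bitmap = FFFFFF..........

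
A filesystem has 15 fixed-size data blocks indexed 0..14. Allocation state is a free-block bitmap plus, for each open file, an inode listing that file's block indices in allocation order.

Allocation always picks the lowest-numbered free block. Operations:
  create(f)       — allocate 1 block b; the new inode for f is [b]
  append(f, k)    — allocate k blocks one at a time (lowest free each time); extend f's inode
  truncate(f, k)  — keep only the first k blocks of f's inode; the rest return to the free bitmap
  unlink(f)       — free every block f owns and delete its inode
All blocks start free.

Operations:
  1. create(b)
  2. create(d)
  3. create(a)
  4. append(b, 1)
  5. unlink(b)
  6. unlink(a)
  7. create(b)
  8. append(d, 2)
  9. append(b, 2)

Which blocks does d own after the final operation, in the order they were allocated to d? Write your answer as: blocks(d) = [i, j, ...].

  1. create(b)  ⇒  F..............  {b→[0]}
  2. create(d)  ⇒  FF.............  {b→[0]; d→[1]}
  3. create(a)  ⇒  FFF............  {a→[2]; b→[0]; d→[1]}
  4. append(b, 1)  ⇒  FFFF...........  {a→[2]; b→[0, 3]; d→[1]}
  5. unlink(b)  ⇒  .FF............  {a→[2]; d→[1]}
  6. unlink(a)  ⇒  .F.............  {d→[1]}
  7. create(b)  ⇒  FF.............  {b→[0]; d→[1]}
  8. append(d, 2)  ⇒  FFFF...........  {b→[0]; d→[1, 2, 3]}
  9. append(b, 2)  ⇒  FFFFFF.........  {b→[0, 4, 5]; d→[1, 2, 3]}

blocks(d) = [1, 2, 3]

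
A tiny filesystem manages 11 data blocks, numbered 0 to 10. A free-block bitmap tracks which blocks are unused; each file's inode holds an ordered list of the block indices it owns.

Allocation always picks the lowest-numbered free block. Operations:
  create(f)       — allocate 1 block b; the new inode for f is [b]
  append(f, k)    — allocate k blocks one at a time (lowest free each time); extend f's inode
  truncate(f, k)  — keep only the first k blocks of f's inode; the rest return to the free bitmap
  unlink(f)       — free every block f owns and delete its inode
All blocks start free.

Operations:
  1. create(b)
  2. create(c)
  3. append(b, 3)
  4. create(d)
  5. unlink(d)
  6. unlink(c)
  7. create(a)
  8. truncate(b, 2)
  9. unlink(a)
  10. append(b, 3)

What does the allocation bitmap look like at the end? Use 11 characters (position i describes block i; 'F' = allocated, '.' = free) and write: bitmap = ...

after create(b) → b:[0]  free=[F..........]
after create(c) → b:[0], c:[1]  free=[FF.........]
after append(b, 3) → b:[0, 2, 3, 4], c:[1]  free=[FFFFF......]
after create(d) → b:[0, 2, 3, 4], c:[1], d:[5]  free=[FFFFFF.....]
after unlink(d) → b:[0, 2, 3, 4], c:[1]  free=[FFFFF......]
after unlink(c) → b:[0, 2, 3, 4]  free=[F.FFF......]
after create(a) → a:[1], b:[0, 2, 3, 4]  free=[FFFFF......]
after truncate(b, 2) → a:[1], b:[0, 2]  free=[FFF........]
after unlink(a) → b:[0, 2]  free=[F.F........]
after append(b, 3) → b:[0, 2, 1, 3, 4]  free=[FFFFF......]

bitmap = FFFFF......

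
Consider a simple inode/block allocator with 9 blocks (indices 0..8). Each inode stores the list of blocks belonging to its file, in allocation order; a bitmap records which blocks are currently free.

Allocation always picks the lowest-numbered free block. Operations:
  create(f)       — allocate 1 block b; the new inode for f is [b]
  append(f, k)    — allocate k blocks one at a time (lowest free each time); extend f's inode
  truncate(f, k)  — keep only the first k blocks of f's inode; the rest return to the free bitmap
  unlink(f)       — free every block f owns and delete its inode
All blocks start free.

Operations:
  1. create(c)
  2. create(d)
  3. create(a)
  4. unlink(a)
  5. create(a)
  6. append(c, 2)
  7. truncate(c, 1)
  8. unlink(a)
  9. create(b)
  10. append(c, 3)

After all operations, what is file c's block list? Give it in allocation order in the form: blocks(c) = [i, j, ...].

blocks(c) = [0, 3, 4, 5]

  1. create(c)  ⇒  F........  {c→[0]}
  2. create(d)  ⇒  FF.......  {c→[0]; d→[1]}
  3. create(a)  ⇒  FFF......  {a→[2]; c→[0]; d→[1]}
  4. unlink(a)  ⇒  FF.......  {c→[0]; d→[1]}
  5. create(a)  ⇒  FFF......  {a→[2]; c→[0]; d→[1]}
  6. append(c, 2)  ⇒  FFFFF....  {a→[2]; c→[0, 3, 4]; d→[1]}
  7. truncate(c, 1)  ⇒  FFF......  {a→[2]; c→[0]; d→[1]}
  8. unlink(a)  ⇒  FF.......  {c→[0]; d→[1]}
  9. create(b)  ⇒  FFF......  {b→[2]; c→[0]; d→[1]}
  10. append(c, 3)  ⇒  FFFFFF...  {b→[2]; c→[0, 3, 4, 5]; d→[1]}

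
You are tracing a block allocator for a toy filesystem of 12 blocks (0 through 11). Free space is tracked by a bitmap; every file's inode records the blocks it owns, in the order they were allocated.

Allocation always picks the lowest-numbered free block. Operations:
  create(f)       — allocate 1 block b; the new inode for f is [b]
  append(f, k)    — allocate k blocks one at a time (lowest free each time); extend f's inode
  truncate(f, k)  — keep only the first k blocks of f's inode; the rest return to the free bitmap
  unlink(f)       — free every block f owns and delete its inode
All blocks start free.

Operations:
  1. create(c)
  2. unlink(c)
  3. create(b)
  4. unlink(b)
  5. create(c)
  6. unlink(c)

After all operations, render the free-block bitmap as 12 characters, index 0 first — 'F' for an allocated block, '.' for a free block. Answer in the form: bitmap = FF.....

bitmap = ............

[1] create(c) — c=0 (map F...........)
[2] unlink(c) —  (map ............)
[3] create(b) — b=0 (map F...........)
[4] unlink(b) —  (map ............)
[5] create(c) — c=0 (map F...........)
[6] unlink(c) —  (map ............)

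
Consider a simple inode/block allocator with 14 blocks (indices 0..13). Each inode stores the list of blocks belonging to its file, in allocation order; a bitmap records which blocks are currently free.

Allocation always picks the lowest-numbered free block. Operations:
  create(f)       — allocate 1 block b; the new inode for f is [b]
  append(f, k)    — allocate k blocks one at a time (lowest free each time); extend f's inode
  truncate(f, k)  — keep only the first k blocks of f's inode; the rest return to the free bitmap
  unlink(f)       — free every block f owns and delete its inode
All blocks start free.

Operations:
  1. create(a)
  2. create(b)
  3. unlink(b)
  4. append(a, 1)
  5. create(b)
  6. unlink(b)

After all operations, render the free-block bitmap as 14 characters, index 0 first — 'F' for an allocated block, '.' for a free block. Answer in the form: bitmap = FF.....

create(a): bitmap=F............. | a=[0]
create(b): bitmap=FF............ | a=[0] b=[1]
unlink(b): bitmap=F............. | a=[0]
append(a, 1): bitmap=FF............ | a=[0, 1]
create(b): bitmap=FFF........... | a=[0, 1] b=[2]
unlink(b): bitmap=FF............ | a=[0, 1]

bitmap = FF............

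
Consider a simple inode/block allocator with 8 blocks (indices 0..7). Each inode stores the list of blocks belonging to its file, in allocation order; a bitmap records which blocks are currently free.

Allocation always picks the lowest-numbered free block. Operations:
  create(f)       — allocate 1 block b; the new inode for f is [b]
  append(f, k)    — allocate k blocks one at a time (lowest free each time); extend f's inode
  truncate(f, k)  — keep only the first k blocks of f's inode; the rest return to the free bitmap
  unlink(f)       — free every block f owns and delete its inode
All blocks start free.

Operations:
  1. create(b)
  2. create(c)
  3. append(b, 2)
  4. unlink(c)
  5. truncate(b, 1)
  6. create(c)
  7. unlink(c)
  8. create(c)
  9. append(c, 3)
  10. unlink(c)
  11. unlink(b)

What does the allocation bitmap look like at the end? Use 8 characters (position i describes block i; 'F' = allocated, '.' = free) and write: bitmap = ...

after create(b) → b:[0]  free=[F.......]
after create(c) → b:[0], c:[1]  free=[FF......]
after append(b, 2) → b:[0, 2, 3], c:[1]  free=[FFFF....]
after unlink(c) → b:[0, 2, 3]  free=[F.FF....]
after truncate(b, 1) → b:[0]  free=[F.......]
after create(c) → b:[0], c:[1]  free=[FF......]
after unlink(c) → b:[0]  free=[F.......]
after create(c) → b:[0], c:[1]  free=[FF......]
after append(c, 3) → b:[0], c:[1, 2, 3, 4]  free=[FFFFF...]
after unlink(c) → b:[0]  free=[F.......]
after unlink(b) →   free=[........]

bitmap = ........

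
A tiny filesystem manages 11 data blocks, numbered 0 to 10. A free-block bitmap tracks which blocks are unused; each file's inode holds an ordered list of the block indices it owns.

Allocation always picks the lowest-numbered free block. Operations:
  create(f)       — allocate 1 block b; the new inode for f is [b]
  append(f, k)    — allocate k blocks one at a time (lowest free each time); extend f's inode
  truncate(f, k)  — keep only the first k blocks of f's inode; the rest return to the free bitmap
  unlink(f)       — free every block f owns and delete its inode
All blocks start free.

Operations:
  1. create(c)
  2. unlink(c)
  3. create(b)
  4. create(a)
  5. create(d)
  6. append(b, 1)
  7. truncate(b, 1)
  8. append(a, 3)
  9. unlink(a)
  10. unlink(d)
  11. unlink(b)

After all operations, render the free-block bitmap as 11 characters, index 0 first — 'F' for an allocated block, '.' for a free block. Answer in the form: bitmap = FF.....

after create(c) → c:[0]  free=[F..........]
after unlink(c) →   free=[...........]
after create(b) → b:[0]  free=[F..........]
after create(a) → a:[1], b:[0]  free=[FF.........]
after create(d) → a:[1], b:[0], d:[2]  free=[FFF........]
after append(b, 1) → a:[1], b:[0, 3], d:[2]  free=[FFFF.......]
after truncate(b, 1) → a:[1], b:[0], d:[2]  free=[FFF........]
after append(a, 3) → a:[1, 3, 4, 5], b:[0], d:[2]  free=[FFFFFF.....]
after unlink(a) → b:[0], d:[2]  free=[F.F........]
after unlink(d) → b:[0]  free=[F..........]
after unlink(b) →   free=[...........]

bitmap = ...........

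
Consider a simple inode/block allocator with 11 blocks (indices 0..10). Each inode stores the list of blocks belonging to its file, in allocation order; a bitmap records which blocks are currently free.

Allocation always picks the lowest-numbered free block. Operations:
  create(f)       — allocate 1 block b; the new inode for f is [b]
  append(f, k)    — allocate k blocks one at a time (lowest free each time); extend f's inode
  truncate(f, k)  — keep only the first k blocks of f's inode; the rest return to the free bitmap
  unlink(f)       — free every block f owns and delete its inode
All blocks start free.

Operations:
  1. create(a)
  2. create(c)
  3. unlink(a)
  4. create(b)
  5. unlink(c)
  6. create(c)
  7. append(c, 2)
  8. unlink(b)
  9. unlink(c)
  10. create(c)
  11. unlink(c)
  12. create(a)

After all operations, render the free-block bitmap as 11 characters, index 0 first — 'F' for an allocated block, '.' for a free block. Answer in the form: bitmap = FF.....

[1] create(a) — a=0 (map F..........)
[2] create(c) — a=0 c=1 (map FF.........)
[3] unlink(a) — c=1 (map .F.........)
[4] create(b) — b=0 c=1 (map FF.........)
[5] unlink(c) — b=0 (map F..........)
[6] create(c) — b=0 c=1 (map FF.........)
[7] append(c, 2) — b=0 c=1,2,3 (map FFFF.......)
[8] unlink(b) — c=1,2,3 (map .FFF.......)
[9] unlink(c) —  (map ...........)
[10] create(c) — c=0 (map F..........)
[11] unlink(c) —  (map ...........)
[12] create(a) — a=0 (map F..........)

bitmap = F..........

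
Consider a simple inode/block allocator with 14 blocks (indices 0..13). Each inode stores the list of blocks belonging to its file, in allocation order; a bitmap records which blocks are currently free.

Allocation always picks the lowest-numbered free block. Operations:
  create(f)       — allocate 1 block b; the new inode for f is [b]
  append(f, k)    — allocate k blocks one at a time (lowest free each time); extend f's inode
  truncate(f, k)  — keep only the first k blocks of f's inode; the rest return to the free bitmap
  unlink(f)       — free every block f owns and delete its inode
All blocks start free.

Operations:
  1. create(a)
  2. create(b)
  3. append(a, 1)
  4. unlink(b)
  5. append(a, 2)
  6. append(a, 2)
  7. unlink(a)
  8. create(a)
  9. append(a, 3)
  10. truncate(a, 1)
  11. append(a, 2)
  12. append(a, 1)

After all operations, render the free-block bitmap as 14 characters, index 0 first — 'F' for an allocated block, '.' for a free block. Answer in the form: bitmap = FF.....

after create(a) → a:[0]  free=[F.............]
after create(b) → a:[0], b:[1]  free=[FF............]
after append(a, 1) → a:[0, 2], b:[1]  free=[FFF...........]
after unlink(b) → a:[0, 2]  free=[F.F...........]
after append(a, 2) → a:[0, 2, 1, 3]  free=[FFFF..........]
after append(a, 2) → a:[0, 2, 1, 3, 4, 5]  free=[FFFFFF........]
after unlink(a) →   free=[..............]
after create(a) → a:[0]  free=[F.............]
after append(a, 3) → a:[0, 1, 2, 3]  free=[FFFF..........]
after truncate(a, 1) → a:[0]  free=[F.............]
after append(a, 2) → a:[0, 1, 2]  free=[FFF...........]
after append(a, 1) → a:[0, 1, 2, 3]  free=[FFFF..........]

bitmap = FFFF..........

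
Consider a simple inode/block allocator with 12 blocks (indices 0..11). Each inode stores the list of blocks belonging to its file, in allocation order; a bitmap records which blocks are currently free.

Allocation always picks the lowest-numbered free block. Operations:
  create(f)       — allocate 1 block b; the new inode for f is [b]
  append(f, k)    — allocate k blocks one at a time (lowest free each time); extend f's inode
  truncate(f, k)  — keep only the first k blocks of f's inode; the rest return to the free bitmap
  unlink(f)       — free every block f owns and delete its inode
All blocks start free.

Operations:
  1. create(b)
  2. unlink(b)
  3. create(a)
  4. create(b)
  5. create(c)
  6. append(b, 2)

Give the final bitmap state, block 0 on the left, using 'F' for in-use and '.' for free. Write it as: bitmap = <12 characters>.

bitmap = FFFFF.......

  1. create(b)  ⇒  F...........  {b→[0]}
  2. unlink(b)  ⇒  ............  {}
  3. create(a)  ⇒  F...........  {a→[0]}
  4. create(b)  ⇒  FF..........  {a→[0]; b→[1]}
  5. create(c)  ⇒  FFF.........  {a→[0]; b→[1]; c→[2]}
  6. append(b, 2)  ⇒  FFFFF.......  {a→[0]; b→[1, 3, 4]; c→[2]}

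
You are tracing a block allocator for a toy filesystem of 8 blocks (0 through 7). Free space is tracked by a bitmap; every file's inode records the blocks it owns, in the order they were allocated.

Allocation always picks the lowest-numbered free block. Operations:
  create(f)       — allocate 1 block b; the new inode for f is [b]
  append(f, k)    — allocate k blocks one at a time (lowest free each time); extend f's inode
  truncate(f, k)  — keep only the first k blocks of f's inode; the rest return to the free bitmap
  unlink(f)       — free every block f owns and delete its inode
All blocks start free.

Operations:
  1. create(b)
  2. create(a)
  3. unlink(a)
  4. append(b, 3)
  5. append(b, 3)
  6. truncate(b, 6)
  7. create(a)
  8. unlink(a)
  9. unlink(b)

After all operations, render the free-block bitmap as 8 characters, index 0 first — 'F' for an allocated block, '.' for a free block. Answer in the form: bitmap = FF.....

bitmap = ........

create(b): bitmap=F....... | b=[0]
create(a): bitmap=FF...... | a=[1] b=[0]
unlink(a): bitmap=F....... | b=[0]
append(b, 3): bitmap=FFFF.... | b=[0, 1, 2, 3]
append(b, 3): bitmap=FFFFFFF. | b=[0, 1, 2, 3, 4, 5, 6]
truncate(b, 6): bitmap=FFFFFF.. | b=[0, 1, 2, 3, 4, 5]
create(a): bitmap=FFFFFFF. | a=[6] b=[0, 1, 2, 3, 4, 5]
unlink(a): bitmap=FFFFFF.. | b=[0, 1, 2, 3, 4, 5]
unlink(b): bitmap=........ | 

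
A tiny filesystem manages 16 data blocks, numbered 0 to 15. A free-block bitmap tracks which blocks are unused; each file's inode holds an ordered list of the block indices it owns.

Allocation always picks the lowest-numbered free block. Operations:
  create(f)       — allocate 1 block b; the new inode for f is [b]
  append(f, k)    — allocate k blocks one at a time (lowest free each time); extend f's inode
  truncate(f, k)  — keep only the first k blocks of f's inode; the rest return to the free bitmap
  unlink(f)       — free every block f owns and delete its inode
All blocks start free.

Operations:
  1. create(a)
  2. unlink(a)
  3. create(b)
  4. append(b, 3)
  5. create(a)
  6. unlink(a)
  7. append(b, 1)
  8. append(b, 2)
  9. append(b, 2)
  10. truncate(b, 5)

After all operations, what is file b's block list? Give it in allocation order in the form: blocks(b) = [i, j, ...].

[1] create(a) — a=0 (map F...............)
[2] unlink(a) —  (map ................)
[3] create(b) — b=0 (map F...............)
[4] append(b, 3) — b=0,1,2,3 (map FFFF............)
[5] create(a) — a=4 b=0,1,2,3 (map FFFFF...........)
[6] unlink(a) — b=0,1,2,3 (map FFFF............)
[7] append(b, 1) — b=0,1,2,3,4 (map FFFFF...........)
[8] append(b, 2) — b=0,1,2,3,4,5,6 (map FFFFFFF.........)
[9] append(b, 2) — b=0,1,2,3,4,5,6,7,8 (map FFFFFFFFF.......)
[10] truncate(b, 5) — b=0,1,2,3,4 (map FFFFF...........)

blocks(b) = [0, 1, 2, 3, 4]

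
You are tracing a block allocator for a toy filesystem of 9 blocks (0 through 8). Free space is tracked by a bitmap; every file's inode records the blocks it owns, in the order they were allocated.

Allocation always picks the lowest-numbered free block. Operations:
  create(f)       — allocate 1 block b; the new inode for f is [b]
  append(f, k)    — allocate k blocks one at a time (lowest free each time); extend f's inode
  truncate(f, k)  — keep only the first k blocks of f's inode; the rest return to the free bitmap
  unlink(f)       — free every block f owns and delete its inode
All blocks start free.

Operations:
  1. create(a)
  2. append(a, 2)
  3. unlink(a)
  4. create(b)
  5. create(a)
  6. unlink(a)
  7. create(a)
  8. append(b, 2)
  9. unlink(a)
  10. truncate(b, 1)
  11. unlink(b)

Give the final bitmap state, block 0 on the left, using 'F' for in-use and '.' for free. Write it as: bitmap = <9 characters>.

after create(a) → a:[0]  free=[F........]
after append(a, 2) → a:[0, 1, 2]  free=[FFF......]
after unlink(a) →   free=[.........]
after create(b) → b:[0]  free=[F........]
after create(a) → a:[1], b:[0]  free=[FF.......]
after unlink(a) → b:[0]  free=[F........]
after create(a) → a:[1], b:[0]  free=[FF.......]
after append(b, 2) → a:[1], b:[0, 2, 3]  free=[FFFF.....]
after unlink(a) → b:[0, 2, 3]  free=[F.FF.....]
after truncate(b, 1) → b:[0]  free=[F........]
after unlink(b) →   free=[.........]

bitmap = .........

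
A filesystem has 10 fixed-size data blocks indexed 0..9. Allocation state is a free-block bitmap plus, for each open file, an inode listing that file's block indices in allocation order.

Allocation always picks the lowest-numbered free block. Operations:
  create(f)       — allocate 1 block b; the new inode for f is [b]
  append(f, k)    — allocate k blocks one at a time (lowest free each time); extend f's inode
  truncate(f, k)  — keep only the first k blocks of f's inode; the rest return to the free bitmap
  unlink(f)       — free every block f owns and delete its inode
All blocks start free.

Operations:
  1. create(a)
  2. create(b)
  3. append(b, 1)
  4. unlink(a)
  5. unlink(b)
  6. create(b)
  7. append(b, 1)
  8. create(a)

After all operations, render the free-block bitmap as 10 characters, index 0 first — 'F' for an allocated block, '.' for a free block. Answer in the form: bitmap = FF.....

after create(a) → a:[0]  free=[F.........]
after create(b) → a:[0], b:[1]  free=[FF........]
after append(b, 1) → a:[0], b:[1, 2]  free=[FFF.......]
after unlink(a) → b:[1, 2]  free=[.FF.......]
after unlink(b) →   free=[..........]
after create(b) → b:[0]  free=[F.........]
after append(b, 1) → b:[0, 1]  free=[FF........]
after create(a) → a:[2], b:[0, 1]  free=[FFF.......]

bitmap = FFF.......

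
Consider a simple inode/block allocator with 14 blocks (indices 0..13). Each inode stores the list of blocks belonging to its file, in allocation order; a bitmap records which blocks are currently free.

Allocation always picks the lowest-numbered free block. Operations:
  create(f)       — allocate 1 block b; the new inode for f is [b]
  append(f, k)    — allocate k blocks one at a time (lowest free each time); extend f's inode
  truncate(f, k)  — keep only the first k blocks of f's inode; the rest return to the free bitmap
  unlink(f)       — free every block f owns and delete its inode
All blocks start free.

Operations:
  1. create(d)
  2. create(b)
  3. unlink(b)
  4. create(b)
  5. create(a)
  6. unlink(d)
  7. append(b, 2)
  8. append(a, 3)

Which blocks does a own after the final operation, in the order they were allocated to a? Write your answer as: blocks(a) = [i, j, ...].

blocks(a) = [2, 4, 5, 6]

after create(d) → d:[0]  free=[F.............]
after create(b) → b:[1], d:[0]  free=[FF............]
after unlink(b) → d:[0]  free=[F.............]
after create(b) → b:[1], d:[0]  free=[FF............]
after create(a) → a:[2], b:[1], d:[0]  free=[FFF...........]
after unlink(d) → a:[2], b:[1]  free=[.FF...........]
after append(b, 2) → a:[2], b:[1, 0, 3]  free=[FFFF..........]
after append(a, 3) → a:[2, 4, 5, 6], b:[1, 0, 3]  free=[FFFFFFF.......]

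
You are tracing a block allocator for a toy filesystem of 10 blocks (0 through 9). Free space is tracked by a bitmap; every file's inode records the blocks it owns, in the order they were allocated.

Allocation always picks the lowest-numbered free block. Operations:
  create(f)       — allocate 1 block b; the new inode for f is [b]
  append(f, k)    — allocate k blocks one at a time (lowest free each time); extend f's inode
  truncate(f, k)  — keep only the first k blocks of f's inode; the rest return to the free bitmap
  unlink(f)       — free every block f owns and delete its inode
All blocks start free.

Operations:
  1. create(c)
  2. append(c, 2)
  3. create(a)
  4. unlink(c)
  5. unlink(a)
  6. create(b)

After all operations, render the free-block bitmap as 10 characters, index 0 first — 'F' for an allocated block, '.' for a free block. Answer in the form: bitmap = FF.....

bitmap = F.........

after create(c) → c:[0]  free=[F.........]
after append(c, 2) → c:[0, 1, 2]  free=[FFF.......]
after create(a) → a:[3], c:[0, 1, 2]  free=[FFFF......]
after unlink(c) → a:[3]  free=[...F......]
after unlink(a) →   free=[..........]
after create(b) → b:[0]  free=[F.........]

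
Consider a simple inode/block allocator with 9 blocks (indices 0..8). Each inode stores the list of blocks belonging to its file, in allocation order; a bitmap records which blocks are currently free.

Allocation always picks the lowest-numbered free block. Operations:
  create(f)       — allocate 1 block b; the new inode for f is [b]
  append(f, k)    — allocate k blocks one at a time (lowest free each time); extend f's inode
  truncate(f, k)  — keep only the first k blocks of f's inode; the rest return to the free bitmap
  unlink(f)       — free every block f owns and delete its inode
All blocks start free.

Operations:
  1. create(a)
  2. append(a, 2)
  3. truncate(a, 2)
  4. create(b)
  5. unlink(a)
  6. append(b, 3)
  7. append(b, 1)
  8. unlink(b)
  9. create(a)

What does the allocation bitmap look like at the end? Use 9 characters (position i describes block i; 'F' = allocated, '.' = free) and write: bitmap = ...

bitmap = F........

create(a): bitmap=F........ | a=[0]
append(a, 2): bitmap=FFF...... | a=[0, 1, 2]
truncate(a, 2): bitmap=FF....... | a=[0, 1]
create(b): bitmap=FFF...... | a=[0, 1] b=[2]
unlink(a): bitmap=..F...... | b=[2]
append(b, 3): bitmap=FFFF..... | b=[2, 0, 1, 3]
append(b, 1): bitmap=FFFFF.... | b=[2, 0, 1, 3, 4]
unlink(b): bitmap=......... | 
create(a): bitmap=F........ | a=[0]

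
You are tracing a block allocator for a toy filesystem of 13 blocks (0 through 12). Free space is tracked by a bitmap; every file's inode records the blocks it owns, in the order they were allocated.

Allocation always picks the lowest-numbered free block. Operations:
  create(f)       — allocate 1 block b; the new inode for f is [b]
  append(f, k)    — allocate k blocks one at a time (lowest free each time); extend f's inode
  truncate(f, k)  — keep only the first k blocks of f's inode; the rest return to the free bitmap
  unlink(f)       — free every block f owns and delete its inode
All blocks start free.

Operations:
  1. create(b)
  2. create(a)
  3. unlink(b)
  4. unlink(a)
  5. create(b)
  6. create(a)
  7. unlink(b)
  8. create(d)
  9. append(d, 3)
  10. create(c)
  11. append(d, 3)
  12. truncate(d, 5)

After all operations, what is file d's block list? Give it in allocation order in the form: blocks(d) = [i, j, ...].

blocks(d) = [0, 2, 3, 4, 6]

create(b): bitmap=F............ | b=[0]
create(a): bitmap=FF........... | a=[1] b=[0]
unlink(b): bitmap=.F........... | a=[1]
unlink(a): bitmap=............. | 
create(b): bitmap=F............ | b=[0]
create(a): bitmap=FF........... | a=[1] b=[0]
unlink(b): bitmap=.F........... | a=[1]
create(d): bitmap=FF........... | a=[1] d=[0]
append(d, 3): bitmap=FFFFF........ | a=[1] d=[0, 2, 3, 4]
create(c): bitmap=FFFFFF....... | a=[1] c=[5] d=[0, 2, 3, 4]
append(d, 3): bitmap=FFFFFFFFF.... | a=[1] c=[5] d=[0, 2, 3, 4, 6, 7, 8]
truncate(d, 5): bitmap=FFFFFFF...... | a=[1] c=[5] d=[0, 2, 3, 4, 6]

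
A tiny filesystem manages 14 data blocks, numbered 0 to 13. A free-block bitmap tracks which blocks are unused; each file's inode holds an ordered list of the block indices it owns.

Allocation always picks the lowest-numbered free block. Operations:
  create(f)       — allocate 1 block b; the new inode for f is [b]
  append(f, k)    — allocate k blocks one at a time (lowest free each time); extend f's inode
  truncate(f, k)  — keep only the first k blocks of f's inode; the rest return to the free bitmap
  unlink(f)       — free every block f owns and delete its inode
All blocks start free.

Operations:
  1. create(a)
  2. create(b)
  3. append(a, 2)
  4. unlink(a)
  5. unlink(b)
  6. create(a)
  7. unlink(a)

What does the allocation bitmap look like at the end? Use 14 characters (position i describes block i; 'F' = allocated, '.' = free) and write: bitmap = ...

create(a): bitmap=F............. | a=[0]
create(b): bitmap=FF............ | a=[0] b=[1]
append(a, 2): bitmap=FFFF.......... | a=[0, 2, 3] b=[1]
unlink(a): bitmap=.F............ | b=[1]
unlink(b): bitmap=.............. | 
create(a): bitmap=F............. | a=[0]
unlink(a): bitmap=.............. | 

bitmap = ..............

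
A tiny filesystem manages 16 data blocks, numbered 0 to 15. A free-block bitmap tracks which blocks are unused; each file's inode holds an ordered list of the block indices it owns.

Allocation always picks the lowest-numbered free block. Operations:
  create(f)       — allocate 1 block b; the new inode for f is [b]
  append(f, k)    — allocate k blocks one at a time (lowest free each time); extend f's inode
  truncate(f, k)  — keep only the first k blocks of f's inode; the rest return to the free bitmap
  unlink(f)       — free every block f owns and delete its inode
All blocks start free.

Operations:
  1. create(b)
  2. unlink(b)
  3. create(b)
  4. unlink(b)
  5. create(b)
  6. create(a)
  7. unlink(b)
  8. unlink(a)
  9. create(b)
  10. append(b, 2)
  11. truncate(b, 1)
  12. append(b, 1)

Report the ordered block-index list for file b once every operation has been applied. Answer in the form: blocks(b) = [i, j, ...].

  1. create(b)  ⇒  F...............  {b→[0]}
  2. unlink(b)  ⇒  ................  {}
  3. create(b)  ⇒  F...............  {b→[0]}
  4. unlink(b)  ⇒  ................  {}
  5. create(b)  ⇒  F...............  {b→[0]}
  6. create(a)  ⇒  FF..............  {a→[1]; b→[0]}
  7. unlink(b)  ⇒  .F..............  {a→[1]}
  8. unlink(a)  ⇒  ................  {}
  9. create(b)  ⇒  F...............  {b→[0]}
  10. append(b, 2)  ⇒  FFF.............  {b→[0, 1, 2]}
  11. truncate(b, 1)  ⇒  F...............  {b→[0]}
  12. append(b, 1)  ⇒  FF..............  {b→[0, 1]}

blocks(b) = [0, 1]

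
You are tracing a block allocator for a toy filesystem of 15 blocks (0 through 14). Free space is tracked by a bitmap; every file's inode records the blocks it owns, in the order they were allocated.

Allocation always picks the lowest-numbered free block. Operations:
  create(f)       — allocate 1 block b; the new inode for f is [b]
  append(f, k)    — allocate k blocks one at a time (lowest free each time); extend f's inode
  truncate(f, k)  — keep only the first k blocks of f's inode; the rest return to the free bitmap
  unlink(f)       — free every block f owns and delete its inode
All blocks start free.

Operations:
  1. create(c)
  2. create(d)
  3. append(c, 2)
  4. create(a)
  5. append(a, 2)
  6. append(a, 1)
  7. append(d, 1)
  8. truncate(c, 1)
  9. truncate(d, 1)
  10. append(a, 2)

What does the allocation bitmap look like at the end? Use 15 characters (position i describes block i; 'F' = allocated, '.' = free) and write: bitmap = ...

bitmap = FFFFFFFF.......

after create(c) → c:[0]  free=[F..............]
after create(d) → c:[0], d:[1]  free=[FF.............]
after append(c, 2) → c:[0, 2, 3], d:[1]  free=[FFFF...........]
after create(a) → a:[4], c:[0, 2, 3], d:[1]  free=[FFFFF..........]
after append(a, 2) → a:[4, 5, 6], c:[0, 2, 3], d:[1]  free=[FFFFFFF........]
after append(a, 1) → a:[4, 5, 6, 7], c:[0, 2, 3], d:[1]  free=[FFFFFFFF.......]
after append(d, 1) → a:[4, 5, 6, 7], c:[0, 2, 3], d:[1, 8]  free=[FFFFFFFFF......]
after truncate(c, 1) → a:[4, 5, 6, 7], c:[0], d:[1, 8]  free=[FF..FFFFF......]
after truncate(d, 1) → a:[4, 5, 6, 7], c:[0], d:[1]  free=[FF..FFFF.......]
after append(a, 2) → a:[4, 5, 6, 7, 2, 3], c:[0], d:[1]  free=[FFFFFFFF.......]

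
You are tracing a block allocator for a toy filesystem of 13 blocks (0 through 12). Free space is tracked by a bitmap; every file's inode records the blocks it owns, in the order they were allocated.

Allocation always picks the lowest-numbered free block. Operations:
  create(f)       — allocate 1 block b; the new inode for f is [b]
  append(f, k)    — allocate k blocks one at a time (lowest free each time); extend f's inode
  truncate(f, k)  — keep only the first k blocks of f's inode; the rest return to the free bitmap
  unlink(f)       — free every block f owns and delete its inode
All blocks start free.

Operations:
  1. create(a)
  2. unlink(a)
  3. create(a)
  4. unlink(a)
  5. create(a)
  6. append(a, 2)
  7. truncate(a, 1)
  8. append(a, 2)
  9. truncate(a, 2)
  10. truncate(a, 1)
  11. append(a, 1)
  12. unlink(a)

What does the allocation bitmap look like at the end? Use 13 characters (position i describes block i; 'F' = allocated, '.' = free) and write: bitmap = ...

[1] create(a) — a=0 (map F............)
[2] unlink(a) —  (map .............)
[3] create(a) — a=0 (map F............)
[4] unlink(a) —  (map .............)
[5] create(a) — a=0 (map F............)
[6] append(a, 2) — a=0,1,2 (map FFF..........)
[7] truncate(a, 1) — a=0 (map F............)
[8] append(a, 2) — a=0,1,2 (map FFF..........)
[9] truncate(a, 2) — a=0,1 (map FF...........)
[10] truncate(a, 1) — a=0 (map F............)
[11] append(a, 1) — a=0,1 (map FF...........)
[12] unlink(a) —  (map .............)

bitmap = .............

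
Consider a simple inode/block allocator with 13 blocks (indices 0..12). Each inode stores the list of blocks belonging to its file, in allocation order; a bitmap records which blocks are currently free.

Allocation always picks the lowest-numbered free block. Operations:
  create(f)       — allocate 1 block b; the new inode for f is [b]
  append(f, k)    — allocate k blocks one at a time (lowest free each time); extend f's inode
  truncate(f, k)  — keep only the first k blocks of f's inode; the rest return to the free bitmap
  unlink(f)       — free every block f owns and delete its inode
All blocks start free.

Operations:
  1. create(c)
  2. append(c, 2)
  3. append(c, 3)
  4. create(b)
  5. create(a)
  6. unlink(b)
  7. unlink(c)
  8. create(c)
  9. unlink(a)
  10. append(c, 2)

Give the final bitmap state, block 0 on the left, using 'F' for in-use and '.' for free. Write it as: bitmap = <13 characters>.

create(c): bitmap=F............ | c=[0]
append(c, 2): bitmap=FFF.......... | c=[0, 1, 2]
append(c, 3): bitmap=FFFFFF....... | c=[0, 1, 2, 3, 4, 5]
create(b): bitmap=FFFFFFF...... | b=[6] c=[0, 1, 2, 3, 4, 5]
create(a): bitmap=FFFFFFFF..... | a=[7] b=[6] c=[0, 1, 2, 3, 4, 5]
unlink(b): bitmap=FFFFFF.F..... | a=[7] c=[0, 1, 2, 3, 4, 5]
unlink(c): bitmap=.......F..... | a=[7]
create(c): bitmap=F......F..... | a=[7] c=[0]
unlink(a): bitmap=F............ | c=[0]
append(c, 2): bitmap=FFF.......... | c=[0, 1, 2]

bitmap = FFF..........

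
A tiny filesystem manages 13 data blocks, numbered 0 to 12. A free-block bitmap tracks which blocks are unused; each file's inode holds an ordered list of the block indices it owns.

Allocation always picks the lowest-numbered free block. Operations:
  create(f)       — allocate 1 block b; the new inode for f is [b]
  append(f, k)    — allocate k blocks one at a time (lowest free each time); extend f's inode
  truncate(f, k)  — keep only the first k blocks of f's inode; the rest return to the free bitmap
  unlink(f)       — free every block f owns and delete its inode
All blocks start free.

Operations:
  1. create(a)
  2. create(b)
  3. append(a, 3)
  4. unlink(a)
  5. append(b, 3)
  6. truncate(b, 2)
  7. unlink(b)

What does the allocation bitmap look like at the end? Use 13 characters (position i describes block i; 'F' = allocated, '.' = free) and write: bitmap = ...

after create(a) → a:[0]  free=[F............]
after create(b) → a:[0], b:[1]  free=[FF...........]
after append(a, 3) → a:[0, 2, 3, 4], b:[1]  free=[FFFFF........]
after unlink(a) → b:[1]  free=[.F...........]
after append(b, 3) → b:[1, 0, 2, 3]  free=[FFFF.........]
after truncate(b, 2) → b:[1, 0]  free=[FF...........]
after unlink(b) →   free=[.............]

bitmap = .............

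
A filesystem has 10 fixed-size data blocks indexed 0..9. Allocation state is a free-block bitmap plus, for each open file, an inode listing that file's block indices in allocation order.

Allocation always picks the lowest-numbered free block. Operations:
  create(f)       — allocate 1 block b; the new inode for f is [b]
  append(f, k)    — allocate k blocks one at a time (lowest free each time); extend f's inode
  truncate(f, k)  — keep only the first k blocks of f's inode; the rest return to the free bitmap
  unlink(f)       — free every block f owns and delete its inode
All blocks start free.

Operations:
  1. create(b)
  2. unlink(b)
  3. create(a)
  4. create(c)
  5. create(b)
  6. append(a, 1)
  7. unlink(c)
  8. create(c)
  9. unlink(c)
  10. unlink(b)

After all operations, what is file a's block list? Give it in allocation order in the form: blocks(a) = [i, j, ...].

  1. create(b)  ⇒  F.........  {b→[0]}
  2. unlink(b)  ⇒  ..........  {}
  3. create(a)  ⇒  F.........  {a→[0]}
  4. create(c)  ⇒  FF........  {a→[0]; c→[1]}
  5. create(b)  ⇒  FFF.......  {a→[0]; b→[2]; c→[1]}
  6. append(a, 1)  ⇒  FFFF......  {a→[0, 3]; b→[2]; c→[1]}
  7. unlink(c)  ⇒  F.FF......  {a→[0, 3]; b→[2]}
  8. create(c)  ⇒  FFFF......  {a→[0, 3]; b→[2]; c→[1]}
  9. unlink(c)  ⇒  F.FF......  {a→[0, 3]; b→[2]}
  10. unlink(b)  ⇒  F..F......  {a→[0, 3]}

blocks(a) = [0, 3]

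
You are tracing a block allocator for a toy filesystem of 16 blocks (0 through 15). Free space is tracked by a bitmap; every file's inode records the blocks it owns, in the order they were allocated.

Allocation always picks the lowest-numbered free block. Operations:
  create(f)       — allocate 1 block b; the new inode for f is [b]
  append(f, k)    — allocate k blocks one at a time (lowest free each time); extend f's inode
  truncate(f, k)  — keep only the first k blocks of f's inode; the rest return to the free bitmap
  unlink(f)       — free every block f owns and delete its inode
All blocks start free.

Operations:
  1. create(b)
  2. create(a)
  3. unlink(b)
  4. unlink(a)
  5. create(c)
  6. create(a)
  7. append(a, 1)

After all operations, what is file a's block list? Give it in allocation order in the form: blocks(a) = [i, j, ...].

blocks(a) = [1, 2]

  1. create(b)  ⇒  F...............  {b→[0]}
  2. create(a)  ⇒  FF..............  {a→[1]; b→[0]}
  3. unlink(b)  ⇒  .F..............  {a→[1]}
  4. unlink(a)  ⇒  ................  {}
  5. create(c)  ⇒  F...............  {c→[0]}
  6. create(a)  ⇒  FF..............  {a→[1]; c→[0]}
  7. append(a, 1)  ⇒  FFF.............  {a→[1, 2]; c→[0]}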